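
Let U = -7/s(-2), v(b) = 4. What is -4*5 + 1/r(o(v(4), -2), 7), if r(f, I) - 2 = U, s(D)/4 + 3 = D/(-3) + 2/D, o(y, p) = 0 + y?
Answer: -1980/101 ≈ -19.604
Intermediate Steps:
o(y, p) = y
s(D) = -12 + 8/D - 4*D/3 (s(D) = -12 + 4*(D/(-3) + 2/D) = -12 + 4*(D*(-⅓) + 2/D) = -12 + 4*(-D/3 + 2/D) = -12 + 4*(2/D - D/3) = -12 + (8/D - 4*D/3) = -12 + 8/D - 4*D/3)
U = 21/40 (U = -7/(-12 + 8/(-2) - 4/3*(-2)) = -7/(-12 + 8*(-½) + 8/3) = -7/(-12 - 4 + 8/3) = -7/(-40/3) = -7*(-3/40) = 21/40 ≈ 0.52500)
r(f, I) = 101/40 (r(f, I) = 2 + 21/40 = 101/40)
-4*5 + 1/r(o(v(4), -2), 7) = -4*5 + 1/(101/40) = -20 + 40/101 = -1980/101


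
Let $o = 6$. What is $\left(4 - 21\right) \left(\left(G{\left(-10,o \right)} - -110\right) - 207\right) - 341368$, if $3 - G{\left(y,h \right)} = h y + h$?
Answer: $-340688$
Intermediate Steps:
$G{\left(y,h \right)} = 3 - h - h y$ ($G{\left(y,h \right)} = 3 - \left(h y + h\right) = 3 - \left(h + h y\right) = 3 - h - h y$)
$\left(4 - 21\right) \left(\left(G{\left(-10,o \right)} - -110\right) - 207\right) - 341368 = \left(4 - 21\right) \left(\left(\left(3 - 6 - 6 \left(-10\right)\right) - -110\right) - 207\right) - 341368 = \left(4 - 21\right) \left(\left(\left(3 - 6 + 60\right) + 110\right) - 207\right) - 341368 = - 17 \left(\left(57 + 110\right) - 207\right) - 341368 = - 17 \left(167 - 207\right) - 341368 = \left(-17\right) \left(-40\right) - 341368 = 680 - 341368 = -340688$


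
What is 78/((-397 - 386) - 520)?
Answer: -78/1303 ≈ -0.059862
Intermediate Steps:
78/((-397 - 386) - 520) = 78/(-783 - 520) = 78/(-1303) = -1/1303*78 = -78/1303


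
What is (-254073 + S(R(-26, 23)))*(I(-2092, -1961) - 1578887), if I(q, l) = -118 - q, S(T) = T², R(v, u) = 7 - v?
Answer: 398933758392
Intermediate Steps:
(-254073 + S(R(-26, 23)))*(I(-2092, -1961) - 1578887) = (-254073 + (7 - 1*(-26))²)*((-118 - 1*(-2092)) - 1578887) = (-254073 + (7 + 26)²)*((-118 + 2092) - 1578887) = (-254073 + 33²)*(1974 - 1578887) = (-254073 + 1089)*(-1576913) = -252984*(-1576913) = 398933758392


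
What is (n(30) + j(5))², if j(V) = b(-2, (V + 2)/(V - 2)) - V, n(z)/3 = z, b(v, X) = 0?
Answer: 7225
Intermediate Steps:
n(z) = 3*z
j(V) = -V (j(V) = 0 - V = -V)
(n(30) + j(5))² = (3*30 - 1*5)² = (90 - 5)² = 85² = 7225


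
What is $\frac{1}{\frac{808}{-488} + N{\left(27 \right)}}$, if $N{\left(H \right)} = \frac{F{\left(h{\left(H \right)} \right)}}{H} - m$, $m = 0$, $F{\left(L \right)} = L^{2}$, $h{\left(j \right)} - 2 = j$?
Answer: $\frac{1647}{48574} \approx 0.033907$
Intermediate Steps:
$h{\left(j \right)} = 2 + j$
$N{\left(H \right)} = \frac{\left(2 + H\right)^{2}}{H}$ ($N{\left(H \right)} = \frac{\left(2 + H\right)^{2}}{H} - 0 = \frac{\left(2 + H\right)^{2}}{H} + 0 = \frac{\left(2 + H\right)^{2}}{H}$)
$\frac{1}{\frac{808}{-488} + N{\left(27 \right)}} = \frac{1}{\frac{808}{-488} + \frac{\left(2 + 27\right)^{2}}{27}} = \frac{1}{808 \left(- \frac{1}{488}\right) + \frac{29^{2}}{27}} = \frac{1}{- \frac{101}{61} + \frac{1}{27} \cdot 841} = \frac{1}{- \frac{101}{61} + \frac{841}{27}} = \frac{1}{\frac{48574}{1647}} = \frac{1647}{48574}$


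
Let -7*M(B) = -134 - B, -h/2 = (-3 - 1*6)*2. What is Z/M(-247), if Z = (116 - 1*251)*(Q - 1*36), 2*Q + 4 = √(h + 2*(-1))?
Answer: -35910/113 + 945*√34/226 ≈ -293.41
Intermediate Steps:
h = 36 (h = -2*(-3 - 1*6)*2 = -2*(-3 - 6)*2 = -(-18)*2 = -2*(-18) = 36)
M(B) = 134/7 + B/7 (M(B) = -(-134 - B)/7 = 134/7 + B/7)
Q = -2 + √34/2 (Q = -2 + √(36 + 2*(-1))/2 = -2 + √(36 - 2)/2 = -2 + √34/2 ≈ 0.91548)
Z = 5130 - 135*√34/2 (Z = (116 - 1*251)*((-2 + √34/2) - 1*36) = (116 - 251)*((-2 + √34/2) - 36) = -135*(-38 + √34/2) = 5130 - 135*√34/2 ≈ 4736.4)
Z/M(-247) = (5130 - 135*√34/2)/(134/7 + (⅐)*(-247)) = (5130 - 135*√34/2)/(134/7 - 247/7) = (5130 - 135*√34/2)/(-113/7) = (5130 - 135*√34/2)*(-7/113) = -35910/113 + 945*√34/226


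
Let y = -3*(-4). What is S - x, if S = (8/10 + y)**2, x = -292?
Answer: 11396/25 ≈ 455.84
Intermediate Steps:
y = 12
S = 4096/25 (S = (8/10 + 12)**2 = (8*(1/10) + 12)**2 = (4/5 + 12)**2 = (64/5)**2 = 4096/25 ≈ 163.84)
S - x = 4096/25 - 1*(-292) = 4096/25 + 292 = 11396/25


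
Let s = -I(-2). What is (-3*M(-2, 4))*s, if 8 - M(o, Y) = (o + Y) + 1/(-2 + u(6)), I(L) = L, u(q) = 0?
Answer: -39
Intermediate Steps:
M(o, Y) = 17/2 - Y - o (M(o, Y) = 8 - ((o + Y) + 1/(-2 + 0)) = 8 - ((Y + o) + 1/(-2)) = 8 - ((Y + o) - ½) = 8 - (-½ + Y + o) = 8 + (½ - Y - o) = 17/2 - Y - o)
s = 2 (s = -1*(-2) = 2)
(-3*M(-2, 4))*s = -3*(17/2 - 1*4 - 1*(-2))*2 = -3*(17/2 - 4 + 2)*2 = -3*13/2*2 = -39/2*2 = -39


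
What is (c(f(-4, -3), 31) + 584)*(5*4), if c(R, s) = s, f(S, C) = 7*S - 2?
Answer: 12300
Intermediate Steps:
f(S, C) = -2 + 7*S
(c(f(-4, -3), 31) + 584)*(5*4) = (31 + 584)*(5*4) = 615*20 = 12300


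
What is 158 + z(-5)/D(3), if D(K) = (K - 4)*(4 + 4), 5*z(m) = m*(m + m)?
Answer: 627/4 ≈ 156.75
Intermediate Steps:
z(m) = 2*m**2/5 (z(m) = (m*(m + m))/5 = (m*(2*m))/5 = (2*m**2)/5 = 2*m**2/5)
D(K) = -32 + 8*K (D(K) = (-4 + K)*8 = -32 + 8*K)
158 + z(-5)/D(3) = 158 + ((2/5)*(-5)**2)/(-32 + 8*3) = 158 + ((2/5)*25)/(-32 + 24) = 158 + 10/(-8) = 158 + 10*(-1/8) = 158 - 5/4 = 627/4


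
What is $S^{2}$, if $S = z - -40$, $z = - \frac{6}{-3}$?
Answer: $1764$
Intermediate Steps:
$z = 2$ ($z = \left(-6\right) \left(- \frac{1}{3}\right) = 2$)
$S = 42$ ($S = 2 - -40 = 2 + 40 = 42$)
$S^{2} = 42^{2} = 1764$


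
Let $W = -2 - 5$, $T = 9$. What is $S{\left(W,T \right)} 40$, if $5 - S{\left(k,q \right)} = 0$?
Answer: $200$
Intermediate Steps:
$W = -7$
$S{\left(k,q \right)} = 5$ ($S{\left(k,q \right)} = 5 - 0 = 5 + 0 = 5$)
$S{\left(W,T \right)} 40 = 5 \cdot 40 = 200$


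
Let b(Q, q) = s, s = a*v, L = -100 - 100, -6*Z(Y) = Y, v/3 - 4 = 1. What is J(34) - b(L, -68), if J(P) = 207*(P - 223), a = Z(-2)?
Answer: -39128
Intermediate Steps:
v = 15 (v = 12 + 3*1 = 12 + 3 = 15)
Z(Y) = -Y/6
a = ⅓ (a = -⅙*(-2) = ⅓ ≈ 0.33333)
J(P) = -46161 + 207*P (J(P) = 207*(-223 + P) = -46161 + 207*P)
L = -200
s = 5 (s = (⅓)*15 = 5)
b(Q, q) = 5
J(34) - b(L, -68) = (-46161 + 207*34) - 1*5 = (-46161 + 7038) - 5 = -39123 - 5 = -39128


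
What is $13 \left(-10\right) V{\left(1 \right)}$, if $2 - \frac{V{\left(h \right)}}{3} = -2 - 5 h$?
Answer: $-3510$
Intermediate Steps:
$V{\left(h \right)} = 12 + 15 h$ ($V{\left(h \right)} = 6 - 3 \left(-2 - 5 h\right) = 6 + \left(6 + 15 h\right) = 12 + 15 h$)
$13 \left(-10\right) V{\left(1 \right)} = 13 \left(-10\right) \left(12 + 15 \cdot 1\right) = - 130 \left(12 + 15\right) = \left(-130\right) 27 = -3510$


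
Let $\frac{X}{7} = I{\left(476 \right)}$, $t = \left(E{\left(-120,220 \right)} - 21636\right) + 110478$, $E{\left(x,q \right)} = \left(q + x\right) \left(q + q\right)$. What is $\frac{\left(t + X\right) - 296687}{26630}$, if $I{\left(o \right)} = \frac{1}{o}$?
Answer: $- \frac{11141459}{1810840} \approx -6.1526$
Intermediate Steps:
$E{\left(x,q \right)} = 2 q \left(q + x\right)$ ($E{\left(x,q \right)} = \left(q + x\right) 2 q = 2 q \left(q + x\right)$)
$t = 132842$ ($t = \left(2 \cdot 220 \left(220 - 120\right) - 21636\right) + 110478 = \left(2 \cdot 220 \cdot 100 - 21636\right) + 110478 = \left(44000 - 21636\right) + 110478 = 22364 + 110478 = 132842$)
$X = \frac{1}{68}$ ($X = \frac{7}{476} = 7 \cdot \frac{1}{476} = \frac{1}{68} \approx 0.014706$)
$\frac{\left(t + X\right) - 296687}{26630} = \frac{\left(132842 + \frac{1}{68}\right) - 296687}{26630} = \left(\frac{9033257}{68} - 296687\right) \frac{1}{26630} = \left(- \frac{11141459}{68}\right) \frac{1}{26630} = - \frac{11141459}{1810840}$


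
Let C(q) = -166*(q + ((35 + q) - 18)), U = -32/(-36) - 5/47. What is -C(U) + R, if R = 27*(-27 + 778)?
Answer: 9880769/423 ≈ 23359.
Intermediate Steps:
U = 331/423 (U = -32*(-1/36) - 5*1/47 = 8/9 - 5/47 = 331/423 ≈ 0.78251)
C(q) = -2822 - 332*q (C(q) = -166*(q + (17 + q)) = -166*(17 + 2*q) = -2822 - 332*q)
R = 20277 (R = 27*751 = 20277)
-C(U) + R = -(-2822 - 332*331/423) + 20277 = -(-2822 - 109892/423) + 20277 = -1*(-1303598/423) + 20277 = 1303598/423 + 20277 = 9880769/423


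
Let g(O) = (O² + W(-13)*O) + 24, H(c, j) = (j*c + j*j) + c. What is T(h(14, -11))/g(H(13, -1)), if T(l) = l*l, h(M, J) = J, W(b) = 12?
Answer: 121/37 ≈ 3.2703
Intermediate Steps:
H(c, j) = c + j² + c*j (H(c, j) = (c*j + j²) + c = (j² + c*j) + c = c + j² + c*j)
T(l) = l²
g(O) = 24 + O² + 12*O (g(O) = (O² + 12*O) + 24 = 24 + O² + 12*O)
T(h(14, -11))/g(H(13, -1)) = (-11)²/(24 + (13 + (-1)² + 13*(-1))² + 12*(13 + (-1)² + 13*(-1))) = 121/(24 + (13 + 1 - 13)² + 12*(13 + 1 - 13)) = 121/(24 + 1² + 12*1) = 121/(24 + 1 + 12) = 121/37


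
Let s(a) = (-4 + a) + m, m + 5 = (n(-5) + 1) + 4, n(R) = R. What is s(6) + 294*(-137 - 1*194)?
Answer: -97317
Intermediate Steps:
m = -5 (m = -5 + ((-5 + 1) + 4) = -5 + (-4 + 4) = -5 + 0 = -5)
s(a) = -9 + a (s(a) = (-4 + a) - 5 = -9 + a)
s(6) + 294*(-137 - 1*194) = (-9 + 6) + 294*(-137 - 1*194) = -3 + 294*(-137 - 194) = -3 + 294*(-331) = -3 - 97314 = -97317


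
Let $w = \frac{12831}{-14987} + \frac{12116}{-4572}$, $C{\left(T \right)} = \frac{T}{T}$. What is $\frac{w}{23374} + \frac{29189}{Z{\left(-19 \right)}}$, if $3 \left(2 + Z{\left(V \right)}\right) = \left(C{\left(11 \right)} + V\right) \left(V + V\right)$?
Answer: $\frac{64215711903685}{497199895362} \approx 129.15$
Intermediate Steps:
$C{\left(T \right)} = 1$
$Z{\left(V \right)} = -2 + \frac{2 V \left(1 + V\right)}{3}$ ($Z{\left(V \right)} = -2 + \frac{\left(1 + V\right) \left(V + V\right)}{3} = -2 + \frac{\left(1 + V\right) 2 V}{3} = -2 + \frac{2 V \left(1 + V\right)}{3}$)
$w = - \frac{8580208}{2447163}$ ($w = 12831 \left(- \frac{1}{14987}\right) + 12116 \left(- \frac{1}{4572}\right) = - \frac{1833}{2141} - \frac{3029}{1143} = - \frac{8580208}{2447163} \approx -3.5062$)
$\frac{w}{23374} + \frac{29189}{Z{\left(-19 \right)}} = - \frac{8580208}{2447163 \cdot 23374} + \frac{29189}{-2 + \frac{2}{3} \left(-19\right) + \frac{2 \left(-19\right)^{2}}{3}} = \left(- \frac{8580208}{2447163}\right) \frac{1}{23374} + \frac{29189}{-2 - \frac{38}{3} + \frac{2}{3} \cdot 361} = - \frac{330008}{2199999537} + \frac{29189}{-2 - \frac{38}{3} + \frac{722}{3}} = - \frac{330008}{2199999537} + \frac{29189}{226} = \frac{64215711903685}{497199895362}$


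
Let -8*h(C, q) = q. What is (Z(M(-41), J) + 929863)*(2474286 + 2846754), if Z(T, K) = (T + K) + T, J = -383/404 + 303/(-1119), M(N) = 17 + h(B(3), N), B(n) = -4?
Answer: 186408535183730040/37673 ≈ 4.9481e+12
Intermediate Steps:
h(C, q) = -q/8
M(N) = 17 - N/8
J = -183663/150692 (J = -383*1/404 + 303*(-1/1119) = -383/404 - 101/373 = -183663/150692 ≈ -1.2188)
Z(T, K) = K + 2*T (Z(T, K) = (K + T) + T = K + 2*T)
(Z(M(-41), J) + 929863)*(2474286 + 2846754) = ((-183663/150692 + 2*(17 - ⅛*(-41))) + 929863)*(2474286 + 2846754) = ((-183663/150692 + 2*(17 + 41/8)) + 929863)*5321040 = ((-183663/150692 + 2*(177/8)) + 929863)*5321040 = ((-183663/150692 + 177/4) + 929863)*5321040 = (3242229/75346 + 929863)*5321040 = (70064699827/75346)*5321040 = 186408535183730040/37673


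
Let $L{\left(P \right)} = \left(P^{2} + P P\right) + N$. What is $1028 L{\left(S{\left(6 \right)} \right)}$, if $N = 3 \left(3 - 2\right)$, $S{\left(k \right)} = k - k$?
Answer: $3084$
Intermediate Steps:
$S{\left(k \right)} = 0$
$N = 3$ ($N = 3 \left(3 - 2\right) = 3 \cdot 1 = 3$)
$L{\left(P \right)} = 3 + 2 P^{2}$ ($L{\left(P \right)} = \left(P^{2} + P P\right) + 3 = \left(P^{2} + P^{2}\right) + 3 = 2 P^{2} + 3 = 3 + 2 P^{2}$)
$1028 L{\left(S{\left(6 \right)} \right)} = 1028 \left(3 + 2 \cdot 0^{2}\right) = 1028 \left(3 + 2 \cdot 0\right) = 1028 \left(3 + 0\right) = 1028 \cdot 3 = 3084$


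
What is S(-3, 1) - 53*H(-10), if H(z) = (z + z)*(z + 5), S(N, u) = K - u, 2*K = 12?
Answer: -5295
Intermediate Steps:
K = 6 (K = (1/2)*12 = 6)
S(N, u) = 6 - u
H(z) = 2*z*(5 + z) (H(z) = (2*z)*(5 + z) = 2*z*(5 + z))
S(-3, 1) - 53*H(-10) = (6 - 1*1) - 106*(-10)*(5 - 10) = (6 - 1) - 106*(-10)*(-5) = 5 - 53*100 = 5 - 5300 = -5295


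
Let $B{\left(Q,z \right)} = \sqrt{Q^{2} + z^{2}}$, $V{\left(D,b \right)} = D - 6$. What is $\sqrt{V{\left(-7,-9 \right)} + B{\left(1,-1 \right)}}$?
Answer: $\sqrt{-13 + \sqrt{2}} \approx 3.4038 i$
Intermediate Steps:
$V{\left(D,b \right)} = -6 + D$
$\sqrt{V{\left(-7,-9 \right)} + B{\left(1,-1 \right)}} = \sqrt{\left(-6 - 7\right) + \sqrt{1^{2} + \left(-1\right)^{2}}} = \sqrt{-13 + \sqrt{1 + 1}} = \sqrt{-13 + \sqrt{2}}$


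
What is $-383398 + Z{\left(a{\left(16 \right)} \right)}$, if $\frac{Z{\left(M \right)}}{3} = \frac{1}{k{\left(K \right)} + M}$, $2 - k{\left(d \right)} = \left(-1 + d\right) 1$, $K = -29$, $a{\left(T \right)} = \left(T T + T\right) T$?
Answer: $- \frac{1680816829}{4384} \approx -3.834 \cdot 10^{5}$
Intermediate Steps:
$a{\left(T \right)} = T \left(T + T^{2}\right)$ ($a{\left(T \right)} = \left(T^{2} + T\right) T = \left(T + T^{2}\right) T = T \left(T + T^{2}\right)$)
$k{\left(d \right)} = 3 - d$ ($k{\left(d \right)} = 2 - \left(-1 + d\right) 1 = 2 - \left(-1 + d\right) = 3 - d$)
$Z{\left(M \right)} = \frac{3}{32 + M}$ ($Z{\left(M \right)} = \frac{3}{\left(3 - -29\right) + M} = \frac{3}{\left(3 + 29\right) + M} = \frac{3}{32 + M}$)
$-383398 + Z{\left(a{\left(16 \right)} \right)} = -383398 + \frac{3}{32 + 16^{2} \left(1 + 16\right)} = -383398 + \frac{3}{32 + 256 \cdot 17} = -383398 + \frac{3}{32 + 4352} = -383398 + \frac{3}{4384} = - \frac{1680816829}{4384}$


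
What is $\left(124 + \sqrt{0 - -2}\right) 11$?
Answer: $1364 + 11 \sqrt{2} \approx 1379.6$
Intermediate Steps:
$\left(124 + \sqrt{0 - -2}\right) 11 = \left(124 + \sqrt{0 + 2}\right) 11 = \left(124 + \sqrt{2}\right) 11 = 1364 + 11 \sqrt{2}$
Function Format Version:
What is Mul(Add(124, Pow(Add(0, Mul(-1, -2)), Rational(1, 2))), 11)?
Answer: Add(1364, Mul(11, Pow(2, Rational(1, 2)))) ≈ 1379.6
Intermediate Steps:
Mul(Add(124, Pow(Add(0, Mul(-1, -2)), Rational(1, 2))), 11) = Mul(Add(124, Pow(Add(0, 2), Rational(1, 2))), 11) = Mul(Add(124, Pow(2, Rational(1, 2))), 11) = Add(1364, Mul(11, Pow(2, Rational(1, 2))))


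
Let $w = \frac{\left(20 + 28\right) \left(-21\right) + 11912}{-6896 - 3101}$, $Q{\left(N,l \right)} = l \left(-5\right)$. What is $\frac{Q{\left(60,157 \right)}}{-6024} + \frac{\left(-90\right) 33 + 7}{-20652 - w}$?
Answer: $\frac{85124644391}{310909392840} \approx 0.27379$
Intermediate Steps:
$Q{\left(N,l \right)} = - 5 l$
$w = - \frac{10904}{9997}$ ($w = \frac{48 \left(-21\right) + 11912}{-9997} = \left(-1008 + 11912\right) \left(- \frac{1}{9997}\right) = 10904 \left(- \frac{1}{9997}\right) = - \frac{10904}{9997} \approx -1.0907$)
$\frac{Q{\left(60,157 \right)}}{-6024} + \frac{\left(-90\right) 33 + 7}{-20652 - w} = \frac{\left(-5\right) 157}{-6024} + \frac{\left(-90\right) 33 + 7}{-20652 - - \frac{10904}{9997}} = \left(-785\right) \left(- \frac{1}{6024}\right) + \frac{-2970 + 7}{-20652 + \frac{10904}{9997}} = \frac{785}{6024} - \frac{2963}{- \frac{206447140}{9997}} = \frac{785}{6024} - - \frac{29621111}{206447140} = \frac{785}{6024} + \frac{29621111}{206447140} = \frac{85124644391}{310909392840}$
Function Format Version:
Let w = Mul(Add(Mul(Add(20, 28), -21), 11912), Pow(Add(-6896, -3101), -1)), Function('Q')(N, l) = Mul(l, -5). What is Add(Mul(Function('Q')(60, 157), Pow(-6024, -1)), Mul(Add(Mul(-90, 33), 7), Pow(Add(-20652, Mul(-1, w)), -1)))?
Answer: Rational(85124644391, 310909392840) ≈ 0.27379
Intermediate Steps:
Function('Q')(N, l) = Mul(-5, l)
w = Rational(-10904, 9997) (w = Mul(Add(Mul(48, -21), 11912), Pow(-9997, -1)) = Mul(Add(-1008, 11912), Rational(-1, 9997)) = Mul(10904, Rational(-1, 9997)) = Rational(-10904, 9997) ≈ -1.0907)
Add(Mul(Function('Q')(60, 157), Pow(-6024, -1)), Mul(Add(Mul(-90, 33), 7), Pow(Add(-20652, Mul(-1, w)), -1))) = Add(Mul(Mul(-5, 157), Pow(-6024, -1)), Mul(Add(Mul(-90, 33), 7), Pow(Add(-20652, Mul(-1, Rational(-10904, 9997))), -1))) = Add(Mul(-785, Rational(-1, 6024)), Mul(Add(-2970, 7), Pow(Add(-20652, Rational(10904, 9997)), -1))) = Add(Rational(785, 6024), Mul(-2963, Pow(Rational(-206447140, 9997), -1))) = Add(Rational(785, 6024), Mul(-2963, Rational(-9997, 206447140))) = Add(Rational(785, 6024), Rational(29621111, 206447140)) = Rational(85124644391, 310909392840)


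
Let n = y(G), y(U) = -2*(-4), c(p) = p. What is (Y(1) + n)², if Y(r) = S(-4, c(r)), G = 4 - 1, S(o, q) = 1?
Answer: 81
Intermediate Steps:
G = 3
Y(r) = 1
y(U) = 8
n = 8
(Y(1) + n)² = (1 + 8)² = 9² = 81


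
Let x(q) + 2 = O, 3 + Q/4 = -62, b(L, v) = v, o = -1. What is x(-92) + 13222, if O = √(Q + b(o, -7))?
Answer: 13220 + I*√267 ≈ 13220.0 + 16.34*I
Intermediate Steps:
Q = -260 (Q = -12 + 4*(-62) = -12 - 248 = -260)
O = I*√267 (O = √(-260 - 7) = √(-267) = I*√267 ≈ 16.34*I)
x(q) = -2 + I*√267
x(-92) + 13222 = (-2 + I*√267) + 13222 = 13220 + I*√267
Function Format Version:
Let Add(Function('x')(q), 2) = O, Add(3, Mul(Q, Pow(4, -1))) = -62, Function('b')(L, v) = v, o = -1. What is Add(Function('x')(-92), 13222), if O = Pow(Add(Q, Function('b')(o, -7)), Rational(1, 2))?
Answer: Add(13220, Mul(I, Pow(267, Rational(1, 2)))) ≈ Add(13220., Mul(16.340, I))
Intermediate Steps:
Q = -260 (Q = Add(-12, Mul(4, -62)) = Add(-12, -248) = -260)
O = Mul(I, Pow(267, Rational(1, 2))) (O = Pow(Add(-260, -7), Rational(1, 2)) = Pow(-267, Rational(1, 2)) = Mul(I, Pow(267, Rational(1, 2))) ≈ Mul(16.340, I))
Function('x')(q) = Add(-2, Mul(I, Pow(267, Rational(1, 2))))
Add(Function('x')(-92), 13222) = Add(Add(-2, Mul(I, Pow(267, Rational(1, 2)))), 13222) = Add(13220, Mul(I, Pow(267, Rational(1, 2))))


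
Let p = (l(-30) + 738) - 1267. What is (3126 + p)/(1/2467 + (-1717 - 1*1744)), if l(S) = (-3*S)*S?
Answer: 254101/8538286 ≈ 0.029760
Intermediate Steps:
l(S) = -3*S²
p = -3229 (p = (-3*(-30)² + 738) - 1267 = (-3*900 + 738) - 1267 = (-2700 + 738) - 1267 = -1962 - 1267 = -3229)
(3126 + p)/(1/2467 + (-1717 - 1*1744)) = (3126 - 3229)/(1/2467 + (-1717 - 1*1744)) = -103/(1/2467 + (-1717 - 1744)) = -103/(1/2467 - 3461) = -103/(-8538286/2467) = -103*(-2467/8538286) = 254101/8538286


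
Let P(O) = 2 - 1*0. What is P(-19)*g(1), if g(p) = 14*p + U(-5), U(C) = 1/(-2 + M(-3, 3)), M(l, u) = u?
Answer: 30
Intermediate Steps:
U(C) = 1 (U(C) = 1/(-2 + 3) = 1/1 = 1)
P(O) = 2 (P(O) = 2 + 0 = 2)
g(p) = 1 + 14*p (g(p) = 14*p + 1 = 1 + 14*p)
P(-19)*g(1) = 2*(1 + 14*1) = 2*(1 + 14) = 2*15 = 30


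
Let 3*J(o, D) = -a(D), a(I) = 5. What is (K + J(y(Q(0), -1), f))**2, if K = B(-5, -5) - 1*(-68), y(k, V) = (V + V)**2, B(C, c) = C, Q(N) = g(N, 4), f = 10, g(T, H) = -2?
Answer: 33856/9 ≈ 3761.8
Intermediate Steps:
Q(N) = -2
y(k, V) = 4*V**2 (y(k, V) = (2*V)**2 = 4*V**2)
J(o, D) = -5/3 (J(o, D) = (-1*5)/3 = (1/3)*(-5) = -5/3)
K = 63 (K = -5 - 1*(-68) = -5 + 68 = 63)
(K + J(y(Q(0), -1), f))**2 = (63 - 5/3)**2 = (184/3)**2 = 33856/9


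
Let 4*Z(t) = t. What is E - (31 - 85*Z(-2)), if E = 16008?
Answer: 31869/2 ≈ 15935.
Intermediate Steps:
Z(t) = t/4
E - (31 - 85*Z(-2)) = 16008 - (31 - 85*(-2)/4) = 16008 - (31 - 85*(-½)) = 16008 - (31 + 85/2) = 16008 - 1*147/2 = 16008 - 147/2 = 31869/2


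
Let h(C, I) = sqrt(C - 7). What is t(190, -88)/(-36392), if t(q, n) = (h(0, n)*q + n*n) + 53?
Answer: -7797/36392 - 95*I*sqrt(7)/18196 ≈ -0.21425 - 0.013813*I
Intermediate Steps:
h(C, I) = sqrt(-7 + C)
t(q, n) = 53 + n**2 + I*q*sqrt(7) (t(q, n) = (sqrt(-7 + 0)*q + n*n) + 53 = (sqrt(-7)*q + n**2) + 53 = ((I*sqrt(7))*q + n**2) + 53 = (I*q*sqrt(7) + n**2) + 53 = (n**2 + I*q*sqrt(7)) + 53 = 53 + n**2 + I*q*sqrt(7))
t(190, -88)/(-36392) = (53 + (-88)**2 + I*190*sqrt(7))/(-36392) = (53 + 7744 + 190*I*sqrt(7))*(-1/36392) = (7797 + 190*I*sqrt(7))*(-1/36392) = -7797/36392 - 95*I*sqrt(7)/18196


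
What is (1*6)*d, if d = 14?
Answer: 84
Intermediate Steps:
(1*6)*d = (1*6)*14 = 6*14 = 84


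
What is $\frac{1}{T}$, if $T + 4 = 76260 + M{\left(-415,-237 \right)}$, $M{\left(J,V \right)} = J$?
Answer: $\frac{1}{75841} \approx 1.3185 \cdot 10^{-5}$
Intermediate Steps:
$T = 75841$ ($T = -4 + \left(76260 - 415\right) = -4 + 75845 = 75841$)
$\frac{1}{T} = \frac{1}{75841}$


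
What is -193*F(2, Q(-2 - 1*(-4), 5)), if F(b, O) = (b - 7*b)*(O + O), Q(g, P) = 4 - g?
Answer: 9264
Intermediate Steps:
F(b, O) = -12*O*b (F(b, O) = (-6*b)*(2*O) = -12*O*b)
-193*F(2, Q(-2 - 1*(-4), 5)) = -(-2316)*(4 - (-2 - 1*(-4)))*2 = -(-2316)*(4 - (-2 + 4))*2 = -(-2316)*(4 - 1*2)*2 = -(-2316)*(4 - 2)*2 = -(-2316)*2*2 = -193*(-48) = 9264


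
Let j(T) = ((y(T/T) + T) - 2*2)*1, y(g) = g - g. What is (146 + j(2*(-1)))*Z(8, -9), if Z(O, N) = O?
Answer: 1120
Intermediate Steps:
y(g) = 0
j(T) = -4 + T (j(T) = ((0 + T) - 2*2)*1 = (T - 4)*1 = (-4 + T)*1 = -4 + T)
(146 + j(2*(-1)))*Z(8, -9) = (146 + (-4 + 2*(-1)))*8 = (146 + (-4 - 2))*8 = (146 - 6)*8 = 140*8 = 1120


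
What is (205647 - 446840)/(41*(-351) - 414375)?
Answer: 241193/428766 ≈ 0.56253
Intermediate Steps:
(205647 - 446840)/(41*(-351) - 414375) = -241193/(-14391 - 414375) = -241193/(-428766) = -241193*(-1/428766) = 241193/428766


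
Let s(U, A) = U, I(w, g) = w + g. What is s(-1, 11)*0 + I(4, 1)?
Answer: 5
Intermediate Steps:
I(w, g) = g + w
s(-1, 11)*0 + I(4, 1) = -1*0 + (1 + 4) = 0 + 5 = 5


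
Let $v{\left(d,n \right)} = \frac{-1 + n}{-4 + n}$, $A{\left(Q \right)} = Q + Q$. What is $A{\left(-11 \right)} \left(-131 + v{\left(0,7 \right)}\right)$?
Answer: $2838$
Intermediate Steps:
$A{\left(Q \right)} = 2 Q$
$v{\left(d,n \right)} = \frac{-1 + n}{-4 + n}$
$A{\left(-11 \right)} \left(-131 + v{\left(0,7 \right)}\right) = 2 \left(-11\right) \left(-131 + \frac{-1 + 7}{-4 + 7}\right) = - 22 \left(-131 + \frac{1}{3} \cdot 6\right) = - 22 \left(-131 + 2\right) = \left(-22\right) \left(-129\right) = 2838$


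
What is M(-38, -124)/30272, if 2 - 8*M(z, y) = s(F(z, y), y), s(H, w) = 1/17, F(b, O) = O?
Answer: 3/374272 ≈ 8.0156e-6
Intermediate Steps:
s(H, w) = 1/17
M(z, y) = 33/136 (M(z, y) = 1/4 - 1/8*1/17 = 1/4 - 1/136 = 33/136)
M(-38, -124)/30272 = (33/136)/30272 = (33/136)*(1/30272) = 3/374272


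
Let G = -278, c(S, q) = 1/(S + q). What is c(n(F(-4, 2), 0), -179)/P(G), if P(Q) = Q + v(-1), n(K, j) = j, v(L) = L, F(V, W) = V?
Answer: 1/49941 ≈ 2.0024e-5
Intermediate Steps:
P(Q) = -1 + Q (P(Q) = Q - 1 = -1 + Q)
c(n(F(-4, 2), 0), -179)/P(G) = 1/((0 - 179)*(-1 - 278)) = 1/(-179*(-279)) = -1/179*(-1/279) = 1/49941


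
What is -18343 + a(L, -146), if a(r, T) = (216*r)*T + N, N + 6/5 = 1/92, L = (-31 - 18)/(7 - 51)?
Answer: -270526957/5060 ≈ -53464.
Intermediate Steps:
L = 49/44 (L = -49/(-44) = -49*(-1/44) = 49/44 ≈ 1.1136)
N = -547/460 (N = -6/5 + 1/92 = -547/460 ≈ -1.1891)
a(r, T) = -547/460 + 216*T*r (a(r, T) = (216*r)*T - 547/460 = 216*T*r - 547/460 = -547/460 + 216*T*r)
-18343 + a(L, -146) = -18343 + (-547/460 + 216*(-146)*(49/44)) = -18343 + (-547/460 - 386316/11) = -18343 - 177711377/5060 = -270526957/5060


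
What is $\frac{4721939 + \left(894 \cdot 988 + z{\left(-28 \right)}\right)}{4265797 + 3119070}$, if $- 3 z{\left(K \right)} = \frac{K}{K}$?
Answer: $\frac{16815632}{22154601} \approx 0.75901$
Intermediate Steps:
$z{\left(K \right)} = - \frac{1}{3}$ ($z{\left(K \right)} = - \frac{K \frac{1}{K}}{3} = \left(- \frac{1}{3}\right) 1 = - \frac{1}{3}$)
$\frac{4721939 + \left(894 \cdot 988 + z{\left(-28 \right)}\right)}{4265797 + 3119070} = \frac{4721939 + \left(894 \cdot 988 - \frac{1}{3}\right)}{4265797 + 3119070} = \frac{4721939 + \left(883272 - \frac{1}{3}\right)}{7384867} = \left(4721939 + \frac{2649815}{3}\right) \frac{1}{7384867} = \frac{16815632}{3} \cdot \frac{1}{7384867} = \frac{16815632}{22154601}$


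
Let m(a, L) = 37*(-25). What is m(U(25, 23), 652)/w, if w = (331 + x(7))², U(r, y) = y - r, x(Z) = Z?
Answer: -925/114244 ≈ -0.0080967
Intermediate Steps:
m(a, L) = -925
w = 114244 (w = (331 + 7)² = 338² = 114244)
m(U(25, 23), 652)/w = -925/114244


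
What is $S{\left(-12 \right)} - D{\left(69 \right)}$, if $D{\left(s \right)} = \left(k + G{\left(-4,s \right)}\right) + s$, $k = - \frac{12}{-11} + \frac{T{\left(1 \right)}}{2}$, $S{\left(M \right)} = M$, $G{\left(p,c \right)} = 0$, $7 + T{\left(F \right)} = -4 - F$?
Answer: $- \frac{837}{11} \approx -76.091$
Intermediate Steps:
$T{\left(F \right)} = -11 - F$ ($T{\left(F \right)} = -7 - \left(4 + F\right) = -11 - F$)
$k = - \frac{54}{11}$ ($k = - \frac{12}{-11} + \frac{-11 - 1}{2} = \left(-12\right) \left(- \frac{1}{11}\right) + \left(-11 - 1\right) \frac{1}{2} = \frac{12}{11} - 6 = - \frac{54}{11} \approx -4.9091$)
$D{\left(s \right)} = - \frac{54}{11} + s$ ($D{\left(s \right)} = \left(- \frac{54}{11} + 0\right) + s = - \frac{54}{11} + s$)
$S{\left(-12 \right)} - D{\left(69 \right)} = -12 - \left(- \frac{54}{11} + 69\right) = -12 - \frac{705}{11} = - \frac{837}{11}$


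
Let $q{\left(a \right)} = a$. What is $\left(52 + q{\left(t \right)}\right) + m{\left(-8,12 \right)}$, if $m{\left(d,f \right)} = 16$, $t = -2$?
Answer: $66$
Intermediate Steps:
$\left(52 + q{\left(t \right)}\right) + m{\left(-8,12 \right)} = \left(52 - 2\right) + 16 = 50 + 16 = 66$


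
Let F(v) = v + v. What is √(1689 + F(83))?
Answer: √1855 ≈ 43.070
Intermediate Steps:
F(v) = 2*v
√(1689 + F(83)) = √(1689 + 2*83) = √(1689 + 166) = √1855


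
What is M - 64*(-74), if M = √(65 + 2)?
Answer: 4736 + √67 ≈ 4744.2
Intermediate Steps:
M = √67 ≈ 8.1853
M - 64*(-74) = √67 - 64*(-74) = √67 + 4736 = 4736 + √67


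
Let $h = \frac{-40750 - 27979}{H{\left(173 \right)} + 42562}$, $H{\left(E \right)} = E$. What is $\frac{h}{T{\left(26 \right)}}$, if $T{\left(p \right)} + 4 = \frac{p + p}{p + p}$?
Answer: $\frac{68729}{128205} \approx 0.53609$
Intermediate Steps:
$T{\left(p \right)} = -3$ ($T{\left(p \right)} = -4 + \frac{p + p}{p + p} = -4 + \frac{2 p}{2 p} = -4 + 2 p \frac{1}{2 p} = -4 + 1 = -3$)
$h = - \frac{68729}{42735}$ ($h = \frac{-40750 - 27979}{173 + 42562} = - \frac{68729}{42735} \approx -1.6083$)
$\frac{h}{T{\left(26 \right)}} = - \frac{68729}{42735 \left(-3\right)} = \left(- \frac{68729}{42735}\right) \left(- \frac{1}{3}\right) = \frac{68729}{128205}$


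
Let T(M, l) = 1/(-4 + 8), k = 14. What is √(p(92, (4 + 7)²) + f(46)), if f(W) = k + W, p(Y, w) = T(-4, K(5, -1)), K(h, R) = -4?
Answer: √241/2 ≈ 7.7621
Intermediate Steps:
T(M, l) = ¼ (T(M, l) = 1/4 = ¼)
p(Y, w) = ¼
f(W) = 14 + W
√(p(92, (4 + 7)²) + f(46)) = √(¼ + (14 + 46)) = √(¼ + 60) = √(241/4) = √241/2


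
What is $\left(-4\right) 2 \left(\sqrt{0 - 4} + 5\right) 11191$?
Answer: $-447640 - 179056 i \approx -4.4764 \cdot 10^{5} - 1.7906 \cdot 10^{5} i$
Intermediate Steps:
$\left(-4\right) 2 \left(\sqrt{0 - 4} + 5\right) 11191 = - 8 \left(\sqrt{-4} + 5\right) 11191 = - 8 \left(2 i + 5\right) 11191 = - 8 \left(5 + 2 i\right) 11191 = \left(-40 - 16 i\right) 11191 = -447640 - 179056 i$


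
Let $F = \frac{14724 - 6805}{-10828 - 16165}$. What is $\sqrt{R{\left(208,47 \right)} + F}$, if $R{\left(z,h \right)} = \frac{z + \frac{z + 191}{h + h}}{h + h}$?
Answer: $\frac{\sqrt{12647976637587}}{2537342} \approx 1.4016$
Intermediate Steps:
$F = - \frac{7919}{26993}$ ($F = \frac{7919}{-26993} = 7919 \left(- \frac{1}{26993}\right) = - \frac{7919}{26993} \approx -0.29337$)
$R{\left(z,h \right)} = \frac{z + \frac{191 + z}{2 h}}{2 h}$
$\sqrt{R{\left(208,47 \right)} + F} = \sqrt{\frac{191 + 208 + 2 \cdot 47 \cdot 208}{4 \cdot 2209} - \frac{7919}{26993}} = \sqrt{\frac{1}{4} \cdot \frac{1}{2209} \left(191 + 208 + 19552\right) - \frac{7919}{26993}} = \sqrt{\frac{1}{4} \cdot \frac{1}{2209} \cdot 19951 - \frac{7919}{26993}} = \sqrt{\frac{19951}{8836} - \frac{7919}{26993}} = \sqrt{\frac{468565059}{238510148}} = \frac{\sqrt{12647976637587}}{2537342}$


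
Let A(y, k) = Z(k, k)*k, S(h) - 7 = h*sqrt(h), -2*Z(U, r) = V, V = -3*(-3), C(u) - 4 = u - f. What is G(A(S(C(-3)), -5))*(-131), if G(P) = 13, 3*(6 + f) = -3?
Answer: -1703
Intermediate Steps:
f = -7 (f = -6 + (1/3)*(-3) = -6 - 1 = -7)
C(u) = 11 + u (C(u) = 4 + (u - 1*(-7)) = 4 + (u + 7) = 4 + (7 + u) = 11 + u)
V = 9
Z(U, r) = -9/2 (Z(U, r) = -1/2*9 = -9/2)
S(h) = 7 + h**(3/2) (S(h) = 7 + h*sqrt(h) = 7 + h**(3/2))
A(y, k) = -9*k/2
G(A(S(C(-3)), -5))*(-131) = 13*(-131) = -1703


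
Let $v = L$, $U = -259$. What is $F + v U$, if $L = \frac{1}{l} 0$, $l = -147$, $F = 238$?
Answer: $238$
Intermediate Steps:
$L = 0$ ($L = \frac{1}{-147} \cdot 0 = \left(- \frac{1}{147}\right) 0 = 0$)
$v = 0$
$F + v U = 238 + 0 \left(-259\right) = 238 + 0 = 238$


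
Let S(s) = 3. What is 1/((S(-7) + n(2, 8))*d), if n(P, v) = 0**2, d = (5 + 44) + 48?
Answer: 1/291 ≈ 0.0034364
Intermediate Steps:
d = 97 (d = 49 + 48 = 97)
n(P, v) = 0
1/((S(-7) + n(2, 8))*d) = 1/((3 + 0)*97) = 1/(3*97) = 1/291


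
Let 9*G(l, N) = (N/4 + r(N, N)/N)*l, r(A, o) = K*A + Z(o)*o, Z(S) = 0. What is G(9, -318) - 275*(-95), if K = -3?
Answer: 52085/2 ≈ 26043.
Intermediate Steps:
r(A, o) = -3*A (r(A, o) = -3*A + 0*o = -3*A + 0 = -3*A)
G(l, N) = l*(-3 + N/4)/9 (G(l, N) = ((N/4 + (-3*N)/N)*l)/9 = ((N*(1/4) - 3)*l)/9 = ((N/4 - 3)*l)/9 = ((-3 + N/4)*l)/9 = (l*(-3 + N/4))/9 = l*(-3 + N/4)/9)
G(9, -318) - 275*(-95) = (1/36)*9*(-12 - 318) - 275*(-95) = (1/36)*9*(-330) - 1*(-26125) = -165/2 + 26125 = 52085/2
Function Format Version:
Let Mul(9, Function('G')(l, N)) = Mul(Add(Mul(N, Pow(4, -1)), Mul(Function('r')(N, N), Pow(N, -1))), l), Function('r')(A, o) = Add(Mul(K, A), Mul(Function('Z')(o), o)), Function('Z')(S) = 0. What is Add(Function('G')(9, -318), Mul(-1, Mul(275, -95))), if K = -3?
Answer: Rational(52085, 2) ≈ 26043.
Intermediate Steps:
Function('r')(A, o) = Mul(-3, A) (Function('r')(A, o) = Add(Mul(-3, A), Mul(0, o)) = Add(Mul(-3, A), 0) = Mul(-3, A))
Function('G')(l, N) = Mul(Rational(1, 9), l, Add(-3, Mul(Rational(1, 4), N))) (Function('G')(l, N) = Mul(Rational(1, 9), Mul(Add(Mul(N, Pow(4, -1)), Mul(Mul(-3, N), Pow(N, -1))), l)) = Mul(Rational(1, 9), Mul(Add(Mul(N, Rational(1, 4)), -3), l)) = Mul(Rational(1, 9), Mul(Add(Mul(Rational(1, 4), N), -3), l)) = Mul(Rational(1, 9), Mul(Add(-3, Mul(Rational(1, 4), N)), l)) = Mul(Rational(1, 9), Mul(l, Add(-3, Mul(Rational(1, 4), N)))) = Mul(Rational(1, 9), l, Add(-3, Mul(Rational(1, 4), N))))
Add(Function('G')(9, -318), Mul(-1, Mul(275, -95))) = Add(Mul(Rational(1, 36), 9, Add(-12, -318)), Mul(-1, Mul(275, -95))) = Add(Mul(Rational(1, 36), 9, -330), Mul(-1, -26125)) = Add(Rational(-165, 2), 26125) = Rational(52085, 2)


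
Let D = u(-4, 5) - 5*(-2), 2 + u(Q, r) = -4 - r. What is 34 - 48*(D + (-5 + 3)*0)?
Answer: 82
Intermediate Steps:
u(Q, r) = -6 - r (u(Q, r) = -2 + (-4 - r) = -6 - r)
D = -1 (D = (-6 - 1*5) - 5*(-2) = (-6 - 5) + 10 = -11 + 10 = -1)
34 - 48*(D + (-5 + 3)*0) = 34 - 48*(-1 + (-5 + 3)*0) = 34 - 48*(-1 - 2*0) = 34 - 48*(-1 + 0) = 34 - 48*(-1) = 34 + 48 = 82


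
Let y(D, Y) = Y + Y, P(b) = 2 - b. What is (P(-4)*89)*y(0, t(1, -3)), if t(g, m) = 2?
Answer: 2136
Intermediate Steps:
y(D, Y) = 2*Y
(P(-4)*89)*y(0, t(1, -3)) = ((2 - 1*(-4))*89)*(2*2) = ((2 + 4)*89)*4 = (6*89)*4 = 534*4 = 2136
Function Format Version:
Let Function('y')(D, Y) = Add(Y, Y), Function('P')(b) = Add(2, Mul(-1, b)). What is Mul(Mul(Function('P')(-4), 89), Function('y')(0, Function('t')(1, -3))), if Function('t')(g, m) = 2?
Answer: 2136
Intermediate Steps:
Function('y')(D, Y) = Mul(2, Y)
Mul(Mul(Function('P')(-4), 89), Function('y')(0, Function('t')(1, -3))) = Mul(Mul(Add(2, Mul(-1, -4)), 89), Mul(2, 2)) = Mul(Mul(Add(2, 4), 89), 4) = Mul(Mul(6, 89), 4) = Mul(534, 4) = 2136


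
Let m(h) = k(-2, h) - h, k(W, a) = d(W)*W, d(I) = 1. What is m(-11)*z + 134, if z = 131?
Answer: 1313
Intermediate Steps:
k(W, a) = W (k(W, a) = 1*W = W)
m(h) = -2 - h
m(-11)*z + 134 = (-2 - 1*(-11))*131 + 134 = (-2 + 11)*131 + 134 = 9*131 + 134 = 1179 + 134 = 1313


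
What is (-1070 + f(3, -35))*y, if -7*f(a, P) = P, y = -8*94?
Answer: 800880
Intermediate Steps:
y = -752
f(a, P) = -P/7
(-1070 + f(3, -35))*y = (-1070 - ⅐*(-35))*(-752) = (-1070 + 5)*(-752) = -1065*(-752) = 800880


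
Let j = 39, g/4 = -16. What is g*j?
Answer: -2496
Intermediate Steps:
g = -64 (g = 4*(-16) = -64)
g*j = -64*39 = -2496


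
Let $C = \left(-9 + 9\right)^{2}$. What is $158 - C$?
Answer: $158$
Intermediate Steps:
$C = 0$ ($C = 0^{2} = 0$)
$158 - C = 158 - 0 = 158 + 0 = 158$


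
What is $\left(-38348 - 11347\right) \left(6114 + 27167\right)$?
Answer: $-1653899295$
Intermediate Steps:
$\left(-38348 - 11347\right) \left(6114 + 27167\right) = \left(-49695\right) 33281 = -1653899295$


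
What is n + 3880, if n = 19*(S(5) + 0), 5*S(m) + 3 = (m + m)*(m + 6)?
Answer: 21433/5 ≈ 4286.6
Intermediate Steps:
S(m) = -⅗ + 2*m*(6 + m)/5 (S(m) = -⅗ + ((m + m)*(m + 6))/5 = -⅗ + ((2*m)*(6 + m))/5 = -⅗ + (2*m*(6 + m))/5 = -⅗ + 2*m*(6 + m)/5)
n = 2033/5 (n = 19*((-⅗ + (⅖)*5² + (12/5)*5) + 0) = 19*((-⅗ + (⅖)*25 + 12) + 0) = 19*((-⅗ + 10 + 12) + 0) = 19*(107/5 + 0) = 19*(107/5) = 2033/5 ≈ 406.60)
n + 3880 = 2033/5 + 3880 = 21433/5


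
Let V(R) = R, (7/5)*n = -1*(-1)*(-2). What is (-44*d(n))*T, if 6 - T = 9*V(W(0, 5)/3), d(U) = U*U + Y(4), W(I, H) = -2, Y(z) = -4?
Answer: 50688/49 ≈ 1034.4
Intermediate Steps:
n = -10/7 (n = 5*(-1*(-1)*(-2))/7 = 5*(1*(-2))/7 = (5/7)*(-2) = -10/7 ≈ -1.4286)
d(U) = -4 + U² (d(U) = U*U - 4 = U² - 4 = -4 + U²)
T = 12 (T = 6 - 9*(-2/3) = 6 - 9*(-2*⅓) = 6 - 9*(-2)/3 = 6 - 1*(-6) = 6 + 6 = 12)
(-44*d(n))*T = -44*(-4 + (-10/7)²)*12 = -44*(-4 + 100/49)*12 = -44*(-96/49)*12 = (4224/49)*12 = 50688/49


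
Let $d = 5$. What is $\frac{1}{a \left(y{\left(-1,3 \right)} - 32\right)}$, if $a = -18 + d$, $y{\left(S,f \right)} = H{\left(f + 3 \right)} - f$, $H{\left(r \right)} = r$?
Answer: $\frac{1}{377} \approx 0.0026525$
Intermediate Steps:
$y{\left(S,f \right)} = 3$ ($y{\left(S,f \right)} = \left(f + 3\right) - f = \left(3 + f\right) - f = 3$)
$a = -13$ ($a = -18 + 5 = -13$)
$\frac{1}{a \left(y{\left(-1,3 \right)} - 32\right)} = \frac{1}{\left(-13\right) \left(3 - 32\right)} = \frac{1}{\left(-13\right) \left(-29\right)} = \frac{1}{377}$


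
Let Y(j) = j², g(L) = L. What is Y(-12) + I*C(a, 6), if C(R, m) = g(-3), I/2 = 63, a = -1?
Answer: -234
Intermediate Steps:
I = 126 (I = 2*63 = 126)
C(R, m) = -3
Y(-12) + I*C(a, 6) = (-12)² + 126*(-3) = 144 - 378 = -234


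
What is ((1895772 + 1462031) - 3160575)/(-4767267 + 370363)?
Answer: -49307/1099226 ≈ -0.044856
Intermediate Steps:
((1895772 + 1462031) - 3160575)/(-4767267 + 370363) = (3357803 - 3160575)/(-4396904) = 197228*(-1/4396904) = -49307/1099226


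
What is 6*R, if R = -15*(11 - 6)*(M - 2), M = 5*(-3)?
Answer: 7650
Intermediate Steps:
M = -15
R = 1275 (R = -15*(11 - 6)*(-15 - 2) = -75*(-17) = -15*(-85) = 1275)
6*R = 6*1275 = 7650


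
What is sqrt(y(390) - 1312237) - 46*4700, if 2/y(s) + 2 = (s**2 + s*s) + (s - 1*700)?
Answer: -216200 + I*sqrt(7573897060083822)/75972 ≈ -2.162e+5 + 1145.5*I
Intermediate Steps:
y(s) = 2/(-702 + s + 2*s**2) (y(s) = 2/(-2 + ((s**2 + s*s) + (s - 1*700))) = 2/(-2 + ((s**2 + s**2) + (s - 700))) = 2/(-2 + (2*s**2 + (-700 + s))) = 2/(-2 + (-700 + s + 2*s**2)) = 2/(-702 + s + 2*s**2))
sqrt(y(390) - 1312237) - 46*4700 = sqrt(2/(-702 + 390 + 2*390**2) - 1312237) - 46*4700 = sqrt(2/(-702 + 390 + 2*152100) - 1312237) - 1*216200 = sqrt(2/(-702 + 390 + 304200) - 1312237) - 216200 = sqrt(2/303888 - 1312237) - 216200 = sqrt(2*(1/303888) - 1312237) - 216200 = sqrt(1/151944 - 1312237) - 216200 = sqrt(-199386538727/151944) - 216200 = I*sqrt(7573897060083822)/75972 - 216200 = -216200 + I*sqrt(7573897060083822)/75972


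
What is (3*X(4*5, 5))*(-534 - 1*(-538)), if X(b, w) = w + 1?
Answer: 72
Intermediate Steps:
X(b, w) = 1 + w
(3*X(4*5, 5))*(-534 - 1*(-538)) = (3*(1 + 5))*(-534 - 1*(-538)) = (3*6)*(-534 + 538) = 18*4 = 72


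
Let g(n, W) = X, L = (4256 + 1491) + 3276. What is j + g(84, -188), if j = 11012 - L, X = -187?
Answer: 1802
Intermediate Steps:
L = 9023 (L = 5747 + 3276 = 9023)
j = 1989 (j = 11012 - 1*9023 = 11012 - 9023 = 1989)
g(n, W) = -187
j + g(84, -188) = 1989 - 187 = 1802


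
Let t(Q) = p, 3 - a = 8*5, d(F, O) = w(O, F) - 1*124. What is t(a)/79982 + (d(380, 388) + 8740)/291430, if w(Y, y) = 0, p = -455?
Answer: 39751733/1664939590 ≈ 0.023876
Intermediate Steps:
d(F, O) = -124 (d(F, O) = 0 - 1*124 = 0 - 124 = -124)
a = -37 (a = 3 - 8*5 = 3 - 1*40 = 3 - 40 = -37)
t(Q) = -455
t(a)/79982 + (d(380, 388) + 8740)/291430 = -455/79982 + (-124 + 8740)/291430 = -455*1/79982 + 8616*(1/291430) = -65/11426 + 4308/145715 = 39751733/1664939590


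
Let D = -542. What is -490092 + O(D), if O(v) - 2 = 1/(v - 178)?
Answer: -352864801/720 ≈ -4.9009e+5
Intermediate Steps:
O(v) = 2 + 1/(-178 + v) (O(v) = 2 + 1/(v - 178) = 2 + 1/(-178 + v))
-490092 + O(D) = -490092 + (-355 + 2*(-542))/(-178 - 542) = -490092 + (-355 - 1084)/(-720) = -490092 - 1/720*(-1439) = -490092 + 1439/720 = -352864801/720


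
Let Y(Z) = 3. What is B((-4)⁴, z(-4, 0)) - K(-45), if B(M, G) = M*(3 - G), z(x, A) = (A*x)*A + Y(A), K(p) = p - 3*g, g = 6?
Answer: 63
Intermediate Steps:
K(p) = -18 + p (K(p) = p - 3*6 = p - 18 = -18 + p)
z(x, A) = 3 + x*A² (z(x, A) = (A*x)*A + 3 = x*A² + 3 = 3 + x*A²)
B((-4)⁴, z(-4, 0)) - K(-45) = (-4)⁴*(3 - (3 - 4*0²)) - (-18 - 45) = 256*(3 - (3 - 4*0)) - 1*(-63) = 256*(3 - (3 + 0)) + 63 = 256*(3 - 1*3) + 63 = 256*(3 - 3) + 63 = 256*0 + 63 = 0 + 63 = 63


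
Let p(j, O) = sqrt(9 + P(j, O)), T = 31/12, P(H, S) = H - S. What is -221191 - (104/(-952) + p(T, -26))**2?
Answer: -37593817651/169932 + 13*sqrt(1353)/357 ≈ -2.2123e+5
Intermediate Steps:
T = 31/12 (T = 31*(1/12) = 31/12 ≈ 2.5833)
p(j, O) = sqrt(9 + j - O) (p(j, O) = sqrt(9 + (j - O)) = sqrt(9 + j - O))
-221191 - (104/(-952) + p(T, -26))**2 = -221191 - (104/(-952) + sqrt(9 + 31/12 - 1*(-26)))**2 = -221191 - (104*(-1/952) + sqrt(9 + 31/12 + 26))**2 = -221191 - (-13/119 + sqrt(451/12))**2 = -221191 - (-13/119 + sqrt(1353)/6)**2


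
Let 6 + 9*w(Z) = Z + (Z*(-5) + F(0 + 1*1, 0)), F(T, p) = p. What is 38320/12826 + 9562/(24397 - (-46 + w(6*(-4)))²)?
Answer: 503936266/148146713 ≈ 3.4016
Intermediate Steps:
w(Z) = -⅔ - 4*Z/9 (w(Z) = -⅔ + (Z + (Z*(-5) + 0))/9 = -⅔ + (Z + (-5*Z + 0))/9 = -⅔ + (Z - 5*Z)/9 = -⅔ + (-4*Z)/9 = -⅔ - 4*Z/9)
38320/12826 + 9562/(24397 - (-46 + w(6*(-4)))²) = 38320/12826 + 9562/(24397 - (-46 + (-⅔ - 8*(-4)/3))²) = 38320*(1/12826) + 9562/(24397 - (-46 + (-⅔ - 4/9*(-24)))²) = 19160/6413 + 9562/(24397 - (-46 + (-⅔ + 32/3))²) = 19160/6413 + 9562/(24397 - (-46 + 10)²) = 19160/6413 + 9562/(24397 - 1*(-36)²) = 19160/6413 + 9562/(24397 - 1*1296) = 19160/6413 + 9562/(24397 - 1296) = 19160/6413 + 9562/23101 = 503936266/148146713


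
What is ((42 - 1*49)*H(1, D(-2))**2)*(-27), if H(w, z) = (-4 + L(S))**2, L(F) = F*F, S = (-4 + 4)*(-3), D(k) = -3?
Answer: 48384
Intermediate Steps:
S = 0 (S = 0*(-3) = 0)
L(F) = F**2
H(w, z) = 16 (H(w, z) = (-4 + 0**2)**2 = (-4 + 0)**2 = (-4)**2 = 16)
((42 - 1*49)*H(1, D(-2))**2)*(-27) = ((42 - 1*49)*16**2)*(-27) = ((42 - 49)*256)*(-27) = -7*256*(-27) = -1792*(-27) = 48384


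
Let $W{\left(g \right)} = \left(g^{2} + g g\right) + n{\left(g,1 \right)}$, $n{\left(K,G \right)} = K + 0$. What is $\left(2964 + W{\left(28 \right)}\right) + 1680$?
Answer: $6240$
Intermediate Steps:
$n{\left(K,G \right)} = K$
$W{\left(g \right)} = g + 2 g^{2}$ ($W{\left(g \right)} = \left(g^{2} + g g\right) + g = \left(g^{2} + g^{2}\right) + g = 2 g^{2} + g = g + 2 g^{2}$)
$\left(2964 + W{\left(28 \right)}\right) + 1680 = \left(2964 + 28 \left(1 + 2 \cdot 28\right)\right) + 1680 = \left(2964 + 28 \left(1 + 56\right)\right) + 1680 = \left(2964 + 28 \cdot 57\right) + 1680 = \left(2964 + 1596\right) + 1680 = 4560 + 1680 = 6240$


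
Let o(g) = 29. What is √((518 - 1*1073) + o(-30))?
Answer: I*√526 ≈ 22.935*I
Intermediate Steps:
√((518 - 1*1073) + o(-30)) = √((518 - 1*1073) + 29) = √((518 - 1073) + 29) = √(-555 + 29) = √(-526) = I*√526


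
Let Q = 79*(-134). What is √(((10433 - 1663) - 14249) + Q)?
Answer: 3*I*√1785 ≈ 126.75*I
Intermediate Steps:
Q = -10586
√(((10433 - 1663) - 14249) + Q) = √(((10433 - 1663) - 14249) - 10586) = √((8770 - 14249) - 10586) = √(-5479 - 10586) = √(-16065) = 3*I*√1785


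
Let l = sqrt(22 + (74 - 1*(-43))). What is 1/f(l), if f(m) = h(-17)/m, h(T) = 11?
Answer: sqrt(139)/11 ≈ 1.0718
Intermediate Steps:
l = sqrt(139) (l = sqrt(22 + (74 + 43)) = sqrt(22 + 117) = sqrt(139) ≈ 11.790)
f(m) = 11/m
1/f(l) = 1/(11/(sqrt(139))) = 1/(11*(sqrt(139)/139)) = 1/(11*sqrt(139)/139) = sqrt(139)/11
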